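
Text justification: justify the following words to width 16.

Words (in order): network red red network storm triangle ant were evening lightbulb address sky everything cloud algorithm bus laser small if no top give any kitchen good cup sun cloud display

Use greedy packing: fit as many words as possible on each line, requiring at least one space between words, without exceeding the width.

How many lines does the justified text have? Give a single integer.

Answer: 13

Derivation:
Line 1: ['network', 'red', 'red'] (min_width=15, slack=1)
Line 2: ['network', 'storm'] (min_width=13, slack=3)
Line 3: ['triangle', 'ant'] (min_width=12, slack=4)
Line 4: ['were', 'evening'] (min_width=12, slack=4)
Line 5: ['lightbulb'] (min_width=9, slack=7)
Line 6: ['address', 'sky'] (min_width=11, slack=5)
Line 7: ['everything', 'cloud'] (min_width=16, slack=0)
Line 8: ['algorithm', 'bus'] (min_width=13, slack=3)
Line 9: ['laser', 'small', 'if'] (min_width=14, slack=2)
Line 10: ['no', 'top', 'give', 'any'] (min_width=15, slack=1)
Line 11: ['kitchen', 'good', 'cup'] (min_width=16, slack=0)
Line 12: ['sun', 'cloud'] (min_width=9, slack=7)
Line 13: ['display'] (min_width=7, slack=9)
Total lines: 13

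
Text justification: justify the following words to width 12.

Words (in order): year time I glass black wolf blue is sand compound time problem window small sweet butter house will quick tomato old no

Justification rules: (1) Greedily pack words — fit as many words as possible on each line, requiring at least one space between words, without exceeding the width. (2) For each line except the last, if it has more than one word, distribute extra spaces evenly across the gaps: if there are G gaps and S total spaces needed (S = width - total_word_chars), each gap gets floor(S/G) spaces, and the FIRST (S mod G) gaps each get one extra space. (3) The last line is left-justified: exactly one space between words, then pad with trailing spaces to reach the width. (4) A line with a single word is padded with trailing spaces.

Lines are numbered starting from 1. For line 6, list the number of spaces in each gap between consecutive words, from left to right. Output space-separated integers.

Answer: 1

Derivation:
Line 1: ['year', 'time', 'I'] (min_width=11, slack=1)
Line 2: ['glass', 'black'] (min_width=11, slack=1)
Line 3: ['wolf', 'blue', 'is'] (min_width=12, slack=0)
Line 4: ['sand'] (min_width=4, slack=8)
Line 5: ['compound'] (min_width=8, slack=4)
Line 6: ['time', 'problem'] (min_width=12, slack=0)
Line 7: ['window', 'small'] (min_width=12, slack=0)
Line 8: ['sweet', 'butter'] (min_width=12, slack=0)
Line 9: ['house', 'will'] (min_width=10, slack=2)
Line 10: ['quick', 'tomato'] (min_width=12, slack=0)
Line 11: ['old', 'no'] (min_width=6, slack=6)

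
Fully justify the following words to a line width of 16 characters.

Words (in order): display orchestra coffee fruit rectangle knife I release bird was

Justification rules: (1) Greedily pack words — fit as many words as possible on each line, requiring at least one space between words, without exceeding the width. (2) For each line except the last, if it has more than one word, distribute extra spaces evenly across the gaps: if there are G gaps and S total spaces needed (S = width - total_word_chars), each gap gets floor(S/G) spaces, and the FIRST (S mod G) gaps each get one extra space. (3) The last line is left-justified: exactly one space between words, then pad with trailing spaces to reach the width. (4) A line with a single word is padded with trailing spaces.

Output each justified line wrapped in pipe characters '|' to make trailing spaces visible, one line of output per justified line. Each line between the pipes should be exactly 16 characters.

Line 1: ['display'] (min_width=7, slack=9)
Line 2: ['orchestra', 'coffee'] (min_width=16, slack=0)
Line 3: ['fruit', 'rectangle'] (min_width=15, slack=1)
Line 4: ['knife', 'I', 'release'] (min_width=15, slack=1)
Line 5: ['bird', 'was'] (min_width=8, slack=8)

Answer: |display         |
|orchestra coffee|
|fruit  rectangle|
|knife  I release|
|bird was        |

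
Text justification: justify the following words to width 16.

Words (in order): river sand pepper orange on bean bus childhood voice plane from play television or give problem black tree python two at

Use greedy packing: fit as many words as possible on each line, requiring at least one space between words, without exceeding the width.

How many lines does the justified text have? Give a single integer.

Line 1: ['river', 'sand'] (min_width=10, slack=6)
Line 2: ['pepper', 'orange', 'on'] (min_width=16, slack=0)
Line 3: ['bean', 'bus'] (min_width=8, slack=8)
Line 4: ['childhood', 'voice'] (min_width=15, slack=1)
Line 5: ['plane', 'from', 'play'] (min_width=15, slack=1)
Line 6: ['television', 'or'] (min_width=13, slack=3)
Line 7: ['give', 'problem'] (min_width=12, slack=4)
Line 8: ['black', 'tree'] (min_width=10, slack=6)
Line 9: ['python', 'two', 'at'] (min_width=13, slack=3)
Total lines: 9

Answer: 9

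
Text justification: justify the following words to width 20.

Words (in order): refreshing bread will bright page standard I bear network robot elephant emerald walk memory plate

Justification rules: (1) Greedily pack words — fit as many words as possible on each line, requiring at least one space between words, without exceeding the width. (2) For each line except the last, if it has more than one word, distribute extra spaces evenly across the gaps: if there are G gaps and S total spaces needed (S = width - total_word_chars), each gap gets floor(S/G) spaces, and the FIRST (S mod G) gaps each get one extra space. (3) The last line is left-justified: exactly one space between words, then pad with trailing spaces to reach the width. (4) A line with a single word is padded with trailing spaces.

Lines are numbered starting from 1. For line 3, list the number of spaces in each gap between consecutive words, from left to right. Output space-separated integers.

Answer: 4 3

Derivation:
Line 1: ['refreshing', 'bread'] (min_width=16, slack=4)
Line 2: ['will', 'bright', 'page'] (min_width=16, slack=4)
Line 3: ['standard', 'I', 'bear'] (min_width=15, slack=5)
Line 4: ['network', 'robot'] (min_width=13, slack=7)
Line 5: ['elephant', 'emerald'] (min_width=16, slack=4)
Line 6: ['walk', 'memory', 'plate'] (min_width=17, slack=3)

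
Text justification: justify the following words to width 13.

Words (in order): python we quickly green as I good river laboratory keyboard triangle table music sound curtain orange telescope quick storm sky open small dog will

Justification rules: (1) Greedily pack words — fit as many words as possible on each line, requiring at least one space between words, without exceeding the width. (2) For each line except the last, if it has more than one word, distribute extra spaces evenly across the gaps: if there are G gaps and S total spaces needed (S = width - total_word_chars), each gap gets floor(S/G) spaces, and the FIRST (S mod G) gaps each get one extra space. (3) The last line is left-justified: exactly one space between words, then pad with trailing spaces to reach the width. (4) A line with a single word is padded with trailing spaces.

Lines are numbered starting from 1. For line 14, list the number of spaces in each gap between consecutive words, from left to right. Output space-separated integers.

Answer: 5

Derivation:
Line 1: ['python', 'we'] (min_width=9, slack=4)
Line 2: ['quickly', 'green'] (min_width=13, slack=0)
Line 3: ['as', 'I', 'good'] (min_width=9, slack=4)
Line 4: ['river'] (min_width=5, slack=8)
Line 5: ['laboratory'] (min_width=10, slack=3)
Line 6: ['keyboard'] (min_width=8, slack=5)
Line 7: ['triangle'] (min_width=8, slack=5)
Line 8: ['table', 'music'] (min_width=11, slack=2)
Line 9: ['sound', 'curtain'] (min_width=13, slack=0)
Line 10: ['orange'] (min_width=6, slack=7)
Line 11: ['telescope'] (min_width=9, slack=4)
Line 12: ['quick', 'storm'] (min_width=11, slack=2)
Line 13: ['sky', 'open'] (min_width=8, slack=5)
Line 14: ['small', 'dog'] (min_width=9, slack=4)
Line 15: ['will'] (min_width=4, slack=9)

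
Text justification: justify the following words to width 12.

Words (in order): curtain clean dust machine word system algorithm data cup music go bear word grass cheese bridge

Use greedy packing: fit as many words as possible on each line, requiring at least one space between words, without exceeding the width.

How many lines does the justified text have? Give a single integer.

Answer: 10

Derivation:
Line 1: ['curtain'] (min_width=7, slack=5)
Line 2: ['clean', 'dust'] (min_width=10, slack=2)
Line 3: ['machine', 'word'] (min_width=12, slack=0)
Line 4: ['system'] (min_width=6, slack=6)
Line 5: ['algorithm'] (min_width=9, slack=3)
Line 6: ['data', 'cup'] (min_width=8, slack=4)
Line 7: ['music', 'go'] (min_width=8, slack=4)
Line 8: ['bear', 'word'] (min_width=9, slack=3)
Line 9: ['grass', 'cheese'] (min_width=12, slack=0)
Line 10: ['bridge'] (min_width=6, slack=6)
Total lines: 10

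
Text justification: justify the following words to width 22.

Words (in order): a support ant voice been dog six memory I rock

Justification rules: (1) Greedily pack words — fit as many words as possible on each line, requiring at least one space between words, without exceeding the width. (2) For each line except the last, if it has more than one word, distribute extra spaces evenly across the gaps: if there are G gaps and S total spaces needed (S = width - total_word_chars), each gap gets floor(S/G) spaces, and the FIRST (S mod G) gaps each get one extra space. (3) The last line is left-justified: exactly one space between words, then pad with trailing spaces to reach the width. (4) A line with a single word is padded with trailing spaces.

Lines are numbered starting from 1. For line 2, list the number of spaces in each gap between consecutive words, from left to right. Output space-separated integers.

Line 1: ['a', 'support', 'ant', 'voice'] (min_width=19, slack=3)
Line 2: ['been', 'dog', 'six', 'memory', 'I'] (min_width=21, slack=1)
Line 3: ['rock'] (min_width=4, slack=18)

Answer: 2 1 1 1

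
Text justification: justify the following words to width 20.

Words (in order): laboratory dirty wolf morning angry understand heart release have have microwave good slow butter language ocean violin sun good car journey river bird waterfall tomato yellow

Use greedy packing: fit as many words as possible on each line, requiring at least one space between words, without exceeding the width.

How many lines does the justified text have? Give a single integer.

Line 1: ['laboratory', 'dirty'] (min_width=16, slack=4)
Line 2: ['wolf', 'morning', 'angry'] (min_width=18, slack=2)
Line 3: ['understand', 'heart'] (min_width=16, slack=4)
Line 4: ['release', 'have', 'have'] (min_width=17, slack=3)
Line 5: ['microwave', 'good', 'slow'] (min_width=19, slack=1)
Line 6: ['butter', 'language'] (min_width=15, slack=5)
Line 7: ['ocean', 'violin', 'sun'] (min_width=16, slack=4)
Line 8: ['good', 'car', 'journey'] (min_width=16, slack=4)
Line 9: ['river', 'bird', 'waterfall'] (min_width=20, slack=0)
Line 10: ['tomato', 'yellow'] (min_width=13, slack=7)
Total lines: 10

Answer: 10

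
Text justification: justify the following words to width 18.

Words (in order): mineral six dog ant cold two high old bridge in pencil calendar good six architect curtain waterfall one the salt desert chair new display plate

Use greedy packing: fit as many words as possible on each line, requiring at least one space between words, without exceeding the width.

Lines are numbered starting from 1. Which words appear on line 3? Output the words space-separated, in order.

Answer: old bridge in

Derivation:
Line 1: ['mineral', 'six', 'dog'] (min_width=15, slack=3)
Line 2: ['ant', 'cold', 'two', 'high'] (min_width=17, slack=1)
Line 3: ['old', 'bridge', 'in'] (min_width=13, slack=5)
Line 4: ['pencil', 'calendar'] (min_width=15, slack=3)
Line 5: ['good', 'six', 'architect'] (min_width=18, slack=0)
Line 6: ['curtain', 'waterfall'] (min_width=17, slack=1)
Line 7: ['one', 'the', 'salt'] (min_width=12, slack=6)
Line 8: ['desert', 'chair', 'new'] (min_width=16, slack=2)
Line 9: ['display', 'plate'] (min_width=13, slack=5)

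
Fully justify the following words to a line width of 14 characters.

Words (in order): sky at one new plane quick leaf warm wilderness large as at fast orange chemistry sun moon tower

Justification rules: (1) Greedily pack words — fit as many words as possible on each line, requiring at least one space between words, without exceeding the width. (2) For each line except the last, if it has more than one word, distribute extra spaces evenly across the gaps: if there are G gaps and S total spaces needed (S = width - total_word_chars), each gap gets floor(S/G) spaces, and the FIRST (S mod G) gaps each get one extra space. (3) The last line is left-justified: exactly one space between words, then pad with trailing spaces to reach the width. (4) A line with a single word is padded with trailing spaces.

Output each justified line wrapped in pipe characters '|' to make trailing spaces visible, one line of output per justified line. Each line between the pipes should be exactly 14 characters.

Line 1: ['sky', 'at', 'one', 'new'] (min_width=14, slack=0)
Line 2: ['plane', 'quick'] (min_width=11, slack=3)
Line 3: ['leaf', 'warm'] (min_width=9, slack=5)
Line 4: ['wilderness'] (min_width=10, slack=4)
Line 5: ['large', 'as', 'at'] (min_width=11, slack=3)
Line 6: ['fast', 'orange'] (min_width=11, slack=3)
Line 7: ['chemistry', 'sun'] (min_width=13, slack=1)
Line 8: ['moon', 'tower'] (min_width=10, slack=4)

Answer: |sky at one new|
|plane    quick|
|leaf      warm|
|wilderness    |
|large   as  at|
|fast    orange|
|chemistry  sun|
|moon tower    |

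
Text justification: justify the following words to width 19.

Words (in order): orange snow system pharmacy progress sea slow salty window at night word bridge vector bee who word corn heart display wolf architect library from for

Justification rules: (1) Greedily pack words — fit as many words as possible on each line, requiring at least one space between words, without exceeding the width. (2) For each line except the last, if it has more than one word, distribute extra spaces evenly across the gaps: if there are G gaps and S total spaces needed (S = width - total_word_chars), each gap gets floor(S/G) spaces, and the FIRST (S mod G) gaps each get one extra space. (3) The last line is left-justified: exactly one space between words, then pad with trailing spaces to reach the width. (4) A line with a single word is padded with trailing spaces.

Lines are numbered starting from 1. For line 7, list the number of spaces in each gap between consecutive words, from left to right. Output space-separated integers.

Line 1: ['orange', 'snow', 'system'] (min_width=18, slack=1)
Line 2: ['pharmacy', 'progress'] (min_width=17, slack=2)
Line 3: ['sea', 'slow', 'salty'] (min_width=14, slack=5)
Line 4: ['window', 'at', 'night'] (min_width=15, slack=4)
Line 5: ['word', 'bridge', 'vector'] (min_width=18, slack=1)
Line 6: ['bee', 'who', 'word', 'corn'] (min_width=17, slack=2)
Line 7: ['heart', 'display', 'wolf'] (min_width=18, slack=1)
Line 8: ['architect', 'library'] (min_width=17, slack=2)
Line 9: ['from', 'for'] (min_width=8, slack=11)

Answer: 2 1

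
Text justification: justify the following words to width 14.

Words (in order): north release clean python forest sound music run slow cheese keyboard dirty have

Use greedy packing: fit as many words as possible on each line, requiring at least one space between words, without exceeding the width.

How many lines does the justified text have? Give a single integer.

Answer: 7

Derivation:
Line 1: ['north', 'release'] (min_width=13, slack=1)
Line 2: ['clean', 'python'] (min_width=12, slack=2)
Line 3: ['forest', 'sound'] (min_width=12, slack=2)
Line 4: ['music', 'run', 'slow'] (min_width=14, slack=0)
Line 5: ['cheese'] (min_width=6, slack=8)
Line 6: ['keyboard', 'dirty'] (min_width=14, slack=0)
Line 7: ['have'] (min_width=4, slack=10)
Total lines: 7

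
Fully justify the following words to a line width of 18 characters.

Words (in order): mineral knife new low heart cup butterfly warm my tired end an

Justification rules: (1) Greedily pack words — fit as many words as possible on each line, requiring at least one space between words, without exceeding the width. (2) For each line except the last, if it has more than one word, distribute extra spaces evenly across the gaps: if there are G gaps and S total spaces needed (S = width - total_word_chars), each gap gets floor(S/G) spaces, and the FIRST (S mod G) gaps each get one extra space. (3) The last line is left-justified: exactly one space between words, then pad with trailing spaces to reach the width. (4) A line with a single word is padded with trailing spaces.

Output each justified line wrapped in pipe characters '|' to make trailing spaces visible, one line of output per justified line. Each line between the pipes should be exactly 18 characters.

Answer: |mineral  knife new|
|low    heart   cup|
|butterfly  warm my|
|tired end an      |

Derivation:
Line 1: ['mineral', 'knife', 'new'] (min_width=17, slack=1)
Line 2: ['low', 'heart', 'cup'] (min_width=13, slack=5)
Line 3: ['butterfly', 'warm', 'my'] (min_width=17, slack=1)
Line 4: ['tired', 'end', 'an'] (min_width=12, slack=6)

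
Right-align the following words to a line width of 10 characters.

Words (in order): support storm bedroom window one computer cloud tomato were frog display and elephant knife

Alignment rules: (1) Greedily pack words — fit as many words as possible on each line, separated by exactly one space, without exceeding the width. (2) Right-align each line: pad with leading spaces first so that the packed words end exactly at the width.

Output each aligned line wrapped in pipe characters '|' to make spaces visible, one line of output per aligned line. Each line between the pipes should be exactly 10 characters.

Answer: |   support|
|     storm|
|   bedroom|
|window one|
|  computer|
|     cloud|
|    tomato|
| were frog|
|   display|
|       and|
|  elephant|
|     knife|

Derivation:
Line 1: ['support'] (min_width=7, slack=3)
Line 2: ['storm'] (min_width=5, slack=5)
Line 3: ['bedroom'] (min_width=7, slack=3)
Line 4: ['window', 'one'] (min_width=10, slack=0)
Line 5: ['computer'] (min_width=8, slack=2)
Line 6: ['cloud'] (min_width=5, slack=5)
Line 7: ['tomato'] (min_width=6, slack=4)
Line 8: ['were', 'frog'] (min_width=9, slack=1)
Line 9: ['display'] (min_width=7, slack=3)
Line 10: ['and'] (min_width=3, slack=7)
Line 11: ['elephant'] (min_width=8, slack=2)
Line 12: ['knife'] (min_width=5, slack=5)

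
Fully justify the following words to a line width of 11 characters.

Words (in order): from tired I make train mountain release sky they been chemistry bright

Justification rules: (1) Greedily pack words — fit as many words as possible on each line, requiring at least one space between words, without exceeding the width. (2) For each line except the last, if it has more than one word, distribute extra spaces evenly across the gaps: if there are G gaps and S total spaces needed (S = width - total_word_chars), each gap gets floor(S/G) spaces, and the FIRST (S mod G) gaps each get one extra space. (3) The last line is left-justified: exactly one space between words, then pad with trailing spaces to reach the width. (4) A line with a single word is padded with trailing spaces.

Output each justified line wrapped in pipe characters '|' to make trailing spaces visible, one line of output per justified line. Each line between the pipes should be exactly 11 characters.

Answer: |from  tired|
|I      make|
|train      |
|mountain   |
|release sky|
|they   been|
|chemistry  |
|bright     |

Derivation:
Line 1: ['from', 'tired'] (min_width=10, slack=1)
Line 2: ['I', 'make'] (min_width=6, slack=5)
Line 3: ['train'] (min_width=5, slack=6)
Line 4: ['mountain'] (min_width=8, slack=3)
Line 5: ['release', 'sky'] (min_width=11, slack=0)
Line 6: ['they', 'been'] (min_width=9, slack=2)
Line 7: ['chemistry'] (min_width=9, slack=2)
Line 8: ['bright'] (min_width=6, slack=5)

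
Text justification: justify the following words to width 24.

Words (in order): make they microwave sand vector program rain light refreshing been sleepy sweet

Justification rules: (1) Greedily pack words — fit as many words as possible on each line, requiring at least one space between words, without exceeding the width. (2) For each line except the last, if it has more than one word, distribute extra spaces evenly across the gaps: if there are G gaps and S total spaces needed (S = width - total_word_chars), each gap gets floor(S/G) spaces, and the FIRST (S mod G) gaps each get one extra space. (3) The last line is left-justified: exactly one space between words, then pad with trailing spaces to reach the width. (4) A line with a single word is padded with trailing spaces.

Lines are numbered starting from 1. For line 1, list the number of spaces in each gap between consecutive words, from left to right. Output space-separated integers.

Line 1: ['make', 'they', 'microwave', 'sand'] (min_width=24, slack=0)
Line 2: ['vector', 'program', 'rain'] (min_width=19, slack=5)
Line 3: ['light', 'refreshing', 'been'] (min_width=21, slack=3)
Line 4: ['sleepy', 'sweet'] (min_width=12, slack=12)

Answer: 1 1 1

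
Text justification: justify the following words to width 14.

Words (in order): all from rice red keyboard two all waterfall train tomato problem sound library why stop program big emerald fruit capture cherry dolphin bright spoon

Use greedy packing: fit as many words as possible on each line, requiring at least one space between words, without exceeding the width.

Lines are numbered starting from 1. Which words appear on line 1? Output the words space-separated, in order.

Answer: all from rice

Derivation:
Line 1: ['all', 'from', 'rice'] (min_width=13, slack=1)
Line 2: ['red', 'keyboard'] (min_width=12, slack=2)
Line 3: ['two', 'all'] (min_width=7, slack=7)
Line 4: ['waterfall'] (min_width=9, slack=5)
Line 5: ['train', 'tomato'] (min_width=12, slack=2)
Line 6: ['problem', 'sound'] (min_width=13, slack=1)
Line 7: ['library', 'why'] (min_width=11, slack=3)
Line 8: ['stop', 'program'] (min_width=12, slack=2)
Line 9: ['big', 'emerald'] (min_width=11, slack=3)
Line 10: ['fruit', 'capture'] (min_width=13, slack=1)
Line 11: ['cherry', 'dolphin'] (min_width=14, slack=0)
Line 12: ['bright', 'spoon'] (min_width=12, slack=2)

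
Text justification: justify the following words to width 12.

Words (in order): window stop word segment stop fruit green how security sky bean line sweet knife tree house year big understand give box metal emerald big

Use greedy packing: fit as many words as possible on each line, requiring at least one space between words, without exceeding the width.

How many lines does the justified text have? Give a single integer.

Line 1: ['window', 'stop'] (min_width=11, slack=1)
Line 2: ['word', 'segment'] (min_width=12, slack=0)
Line 3: ['stop', 'fruit'] (min_width=10, slack=2)
Line 4: ['green', 'how'] (min_width=9, slack=3)
Line 5: ['security', 'sky'] (min_width=12, slack=0)
Line 6: ['bean', 'line'] (min_width=9, slack=3)
Line 7: ['sweet', 'knife'] (min_width=11, slack=1)
Line 8: ['tree', 'house'] (min_width=10, slack=2)
Line 9: ['year', 'big'] (min_width=8, slack=4)
Line 10: ['understand'] (min_width=10, slack=2)
Line 11: ['give', 'box'] (min_width=8, slack=4)
Line 12: ['metal'] (min_width=5, slack=7)
Line 13: ['emerald', 'big'] (min_width=11, slack=1)
Total lines: 13

Answer: 13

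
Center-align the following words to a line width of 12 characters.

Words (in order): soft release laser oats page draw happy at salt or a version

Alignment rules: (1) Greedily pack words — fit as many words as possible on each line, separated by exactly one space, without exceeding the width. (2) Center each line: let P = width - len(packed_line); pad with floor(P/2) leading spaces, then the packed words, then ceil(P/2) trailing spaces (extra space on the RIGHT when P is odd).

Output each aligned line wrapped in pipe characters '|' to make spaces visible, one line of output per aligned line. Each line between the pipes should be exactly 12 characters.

Line 1: ['soft', 'release'] (min_width=12, slack=0)
Line 2: ['laser', 'oats'] (min_width=10, slack=2)
Line 3: ['page', 'draw'] (min_width=9, slack=3)
Line 4: ['happy', 'at'] (min_width=8, slack=4)
Line 5: ['salt', 'or', 'a'] (min_width=9, slack=3)
Line 6: ['version'] (min_width=7, slack=5)

Answer: |soft release|
| laser oats |
| page draw  |
|  happy at  |
| salt or a  |
|  version   |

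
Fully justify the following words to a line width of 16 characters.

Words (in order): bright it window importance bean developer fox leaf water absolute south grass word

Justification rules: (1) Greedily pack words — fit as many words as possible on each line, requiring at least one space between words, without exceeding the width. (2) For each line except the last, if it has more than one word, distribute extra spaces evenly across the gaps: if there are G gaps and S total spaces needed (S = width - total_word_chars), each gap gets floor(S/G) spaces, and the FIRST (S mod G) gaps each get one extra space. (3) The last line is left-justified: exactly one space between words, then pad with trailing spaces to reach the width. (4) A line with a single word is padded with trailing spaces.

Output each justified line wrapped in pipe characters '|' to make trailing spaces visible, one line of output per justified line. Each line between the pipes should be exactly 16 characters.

Answer: |bright it window|
|importance  bean|
|developer    fox|
|leaf       water|
|absolute   south|
|grass word      |

Derivation:
Line 1: ['bright', 'it', 'window'] (min_width=16, slack=0)
Line 2: ['importance', 'bean'] (min_width=15, slack=1)
Line 3: ['developer', 'fox'] (min_width=13, slack=3)
Line 4: ['leaf', 'water'] (min_width=10, slack=6)
Line 5: ['absolute', 'south'] (min_width=14, slack=2)
Line 6: ['grass', 'word'] (min_width=10, slack=6)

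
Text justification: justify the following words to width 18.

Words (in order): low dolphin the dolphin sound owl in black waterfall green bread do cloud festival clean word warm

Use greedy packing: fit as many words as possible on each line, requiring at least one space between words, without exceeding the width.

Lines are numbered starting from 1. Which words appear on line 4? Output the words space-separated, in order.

Answer: green bread do

Derivation:
Line 1: ['low', 'dolphin', 'the'] (min_width=15, slack=3)
Line 2: ['dolphin', 'sound', 'owl'] (min_width=17, slack=1)
Line 3: ['in', 'black', 'waterfall'] (min_width=18, slack=0)
Line 4: ['green', 'bread', 'do'] (min_width=14, slack=4)
Line 5: ['cloud', 'festival'] (min_width=14, slack=4)
Line 6: ['clean', 'word', 'warm'] (min_width=15, slack=3)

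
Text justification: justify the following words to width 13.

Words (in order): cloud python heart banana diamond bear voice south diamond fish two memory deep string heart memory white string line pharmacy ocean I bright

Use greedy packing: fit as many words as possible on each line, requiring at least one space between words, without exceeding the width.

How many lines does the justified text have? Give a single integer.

Line 1: ['cloud', 'python'] (min_width=12, slack=1)
Line 2: ['heart', 'banana'] (min_width=12, slack=1)
Line 3: ['diamond', 'bear'] (min_width=12, slack=1)
Line 4: ['voice', 'south'] (min_width=11, slack=2)
Line 5: ['diamond', 'fish'] (min_width=12, slack=1)
Line 6: ['two', 'memory'] (min_width=10, slack=3)
Line 7: ['deep', 'string'] (min_width=11, slack=2)
Line 8: ['heart', 'memory'] (min_width=12, slack=1)
Line 9: ['white', 'string'] (min_width=12, slack=1)
Line 10: ['line', 'pharmacy'] (min_width=13, slack=0)
Line 11: ['ocean', 'I'] (min_width=7, slack=6)
Line 12: ['bright'] (min_width=6, slack=7)
Total lines: 12

Answer: 12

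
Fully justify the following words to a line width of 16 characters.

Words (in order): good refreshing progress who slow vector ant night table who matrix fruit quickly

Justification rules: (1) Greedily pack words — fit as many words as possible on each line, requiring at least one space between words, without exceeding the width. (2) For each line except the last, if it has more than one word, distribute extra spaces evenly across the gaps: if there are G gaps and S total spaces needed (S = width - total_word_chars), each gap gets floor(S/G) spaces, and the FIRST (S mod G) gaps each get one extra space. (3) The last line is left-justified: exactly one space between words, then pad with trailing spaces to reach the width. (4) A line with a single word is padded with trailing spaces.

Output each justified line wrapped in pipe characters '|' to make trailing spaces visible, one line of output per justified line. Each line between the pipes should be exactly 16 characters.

Line 1: ['good', 'refreshing'] (min_width=15, slack=1)
Line 2: ['progress', 'who'] (min_width=12, slack=4)
Line 3: ['slow', 'vector', 'ant'] (min_width=15, slack=1)
Line 4: ['night', 'table', 'who'] (min_width=15, slack=1)
Line 5: ['matrix', 'fruit'] (min_width=12, slack=4)
Line 6: ['quickly'] (min_width=7, slack=9)

Answer: |good  refreshing|
|progress     who|
|slow  vector ant|
|night  table who|
|matrix     fruit|
|quickly         |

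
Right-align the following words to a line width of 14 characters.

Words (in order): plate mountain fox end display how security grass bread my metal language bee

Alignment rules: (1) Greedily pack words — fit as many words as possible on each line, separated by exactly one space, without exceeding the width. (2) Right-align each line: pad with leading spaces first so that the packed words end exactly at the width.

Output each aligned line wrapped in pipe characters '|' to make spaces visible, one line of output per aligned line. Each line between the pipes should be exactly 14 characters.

Answer: |plate mountain|
|       fox end|
|   display how|
|security grass|
|bread my metal|
|  language bee|

Derivation:
Line 1: ['plate', 'mountain'] (min_width=14, slack=0)
Line 2: ['fox', 'end'] (min_width=7, slack=7)
Line 3: ['display', 'how'] (min_width=11, slack=3)
Line 4: ['security', 'grass'] (min_width=14, slack=0)
Line 5: ['bread', 'my', 'metal'] (min_width=14, slack=0)
Line 6: ['language', 'bee'] (min_width=12, slack=2)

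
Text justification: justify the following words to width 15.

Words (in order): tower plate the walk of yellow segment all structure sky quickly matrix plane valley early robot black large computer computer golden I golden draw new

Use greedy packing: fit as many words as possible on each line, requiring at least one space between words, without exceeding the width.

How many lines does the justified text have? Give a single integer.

Answer: 12

Derivation:
Line 1: ['tower', 'plate', 'the'] (min_width=15, slack=0)
Line 2: ['walk', 'of', 'yellow'] (min_width=14, slack=1)
Line 3: ['segment', 'all'] (min_width=11, slack=4)
Line 4: ['structure', 'sky'] (min_width=13, slack=2)
Line 5: ['quickly', 'matrix'] (min_width=14, slack=1)
Line 6: ['plane', 'valley'] (min_width=12, slack=3)
Line 7: ['early', 'robot'] (min_width=11, slack=4)
Line 8: ['black', 'large'] (min_width=11, slack=4)
Line 9: ['computer'] (min_width=8, slack=7)
Line 10: ['computer', 'golden'] (min_width=15, slack=0)
Line 11: ['I', 'golden', 'draw'] (min_width=13, slack=2)
Line 12: ['new'] (min_width=3, slack=12)
Total lines: 12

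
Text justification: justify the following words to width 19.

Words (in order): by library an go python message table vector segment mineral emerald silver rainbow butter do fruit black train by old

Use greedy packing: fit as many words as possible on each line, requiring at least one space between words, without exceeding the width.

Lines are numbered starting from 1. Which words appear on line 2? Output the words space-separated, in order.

Line 1: ['by', 'library', 'an', 'go'] (min_width=16, slack=3)
Line 2: ['python', 'message'] (min_width=14, slack=5)
Line 3: ['table', 'vector'] (min_width=12, slack=7)
Line 4: ['segment', 'mineral'] (min_width=15, slack=4)
Line 5: ['emerald', 'silver'] (min_width=14, slack=5)
Line 6: ['rainbow', 'butter', 'do'] (min_width=17, slack=2)
Line 7: ['fruit', 'black', 'train'] (min_width=17, slack=2)
Line 8: ['by', 'old'] (min_width=6, slack=13)

Answer: python message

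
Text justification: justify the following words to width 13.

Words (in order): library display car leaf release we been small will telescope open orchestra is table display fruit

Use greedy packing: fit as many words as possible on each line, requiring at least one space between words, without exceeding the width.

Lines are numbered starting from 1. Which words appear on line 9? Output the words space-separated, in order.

Answer: table display

Derivation:
Line 1: ['library'] (min_width=7, slack=6)
Line 2: ['display', 'car'] (min_width=11, slack=2)
Line 3: ['leaf', 'release'] (min_width=12, slack=1)
Line 4: ['we', 'been', 'small'] (min_width=13, slack=0)
Line 5: ['will'] (min_width=4, slack=9)
Line 6: ['telescope'] (min_width=9, slack=4)
Line 7: ['open'] (min_width=4, slack=9)
Line 8: ['orchestra', 'is'] (min_width=12, slack=1)
Line 9: ['table', 'display'] (min_width=13, slack=0)
Line 10: ['fruit'] (min_width=5, slack=8)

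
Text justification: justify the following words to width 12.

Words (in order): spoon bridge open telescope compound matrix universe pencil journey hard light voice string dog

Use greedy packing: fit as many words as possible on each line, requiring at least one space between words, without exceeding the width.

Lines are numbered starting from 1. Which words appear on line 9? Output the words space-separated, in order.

Answer: light voice

Derivation:
Line 1: ['spoon', 'bridge'] (min_width=12, slack=0)
Line 2: ['open'] (min_width=4, slack=8)
Line 3: ['telescope'] (min_width=9, slack=3)
Line 4: ['compound'] (min_width=8, slack=4)
Line 5: ['matrix'] (min_width=6, slack=6)
Line 6: ['universe'] (min_width=8, slack=4)
Line 7: ['pencil'] (min_width=6, slack=6)
Line 8: ['journey', 'hard'] (min_width=12, slack=0)
Line 9: ['light', 'voice'] (min_width=11, slack=1)
Line 10: ['string', 'dog'] (min_width=10, slack=2)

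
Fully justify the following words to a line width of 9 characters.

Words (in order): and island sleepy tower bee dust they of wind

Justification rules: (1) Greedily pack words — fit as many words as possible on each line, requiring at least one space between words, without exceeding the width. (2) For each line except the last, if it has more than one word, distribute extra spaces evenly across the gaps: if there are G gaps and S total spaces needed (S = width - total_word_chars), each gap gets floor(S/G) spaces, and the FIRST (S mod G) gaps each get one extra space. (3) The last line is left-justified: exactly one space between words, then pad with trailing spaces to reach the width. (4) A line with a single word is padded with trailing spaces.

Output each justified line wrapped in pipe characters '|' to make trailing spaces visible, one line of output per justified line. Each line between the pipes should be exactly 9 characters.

Line 1: ['and'] (min_width=3, slack=6)
Line 2: ['island'] (min_width=6, slack=3)
Line 3: ['sleepy'] (min_width=6, slack=3)
Line 4: ['tower', 'bee'] (min_width=9, slack=0)
Line 5: ['dust', 'they'] (min_width=9, slack=0)
Line 6: ['of', 'wind'] (min_width=7, slack=2)

Answer: |and      |
|island   |
|sleepy   |
|tower bee|
|dust they|
|of wind  |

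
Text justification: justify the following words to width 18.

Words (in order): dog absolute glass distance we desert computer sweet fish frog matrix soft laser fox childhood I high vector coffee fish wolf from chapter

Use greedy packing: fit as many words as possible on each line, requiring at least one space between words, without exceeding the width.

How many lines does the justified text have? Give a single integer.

Line 1: ['dog', 'absolute', 'glass'] (min_width=18, slack=0)
Line 2: ['distance', 'we', 'desert'] (min_width=18, slack=0)
Line 3: ['computer', 'sweet'] (min_width=14, slack=4)
Line 4: ['fish', 'frog', 'matrix'] (min_width=16, slack=2)
Line 5: ['soft', 'laser', 'fox'] (min_width=14, slack=4)
Line 6: ['childhood', 'I', 'high'] (min_width=16, slack=2)
Line 7: ['vector', 'coffee', 'fish'] (min_width=18, slack=0)
Line 8: ['wolf', 'from', 'chapter'] (min_width=17, slack=1)
Total lines: 8

Answer: 8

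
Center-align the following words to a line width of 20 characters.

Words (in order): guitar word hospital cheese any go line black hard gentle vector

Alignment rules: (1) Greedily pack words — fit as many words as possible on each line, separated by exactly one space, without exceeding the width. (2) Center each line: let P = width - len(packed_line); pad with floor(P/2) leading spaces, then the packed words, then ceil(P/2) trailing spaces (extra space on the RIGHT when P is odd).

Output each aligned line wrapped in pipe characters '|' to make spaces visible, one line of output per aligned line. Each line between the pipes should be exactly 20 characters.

Line 1: ['guitar', 'word', 'hospital'] (min_width=20, slack=0)
Line 2: ['cheese', 'any', 'go', 'line'] (min_width=18, slack=2)
Line 3: ['black', 'hard', 'gentle'] (min_width=17, slack=3)
Line 4: ['vector'] (min_width=6, slack=14)

Answer: |guitar word hospital|
| cheese any go line |
| black hard gentle  |
|       vector       |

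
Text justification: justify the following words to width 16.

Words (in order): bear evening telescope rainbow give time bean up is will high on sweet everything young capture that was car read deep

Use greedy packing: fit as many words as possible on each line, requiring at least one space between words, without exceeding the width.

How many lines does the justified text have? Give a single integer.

Answer: 9

Derivation:
Line 1: ['bear', 'evening'] (min_width=12, slack=4)
Line 2: ['telescope'] (min_width=9, slack=7)
Line 3: ['rainbow', 'give'] (min_width=12, slack=4)
Line 4: ['time', 'bean', 'up', 'is'] (min_width=15, slack=1)
Line 5: ['will', 'high', 'on'] (min_width=12, slack=4)
Line 6: ['sweet', 'everything'] (min_width=16, slack=0)
Line 7: ['young', 'capture'] (min_width=13, slack=3)
Line 8: ['that', 'was', 'car'] (min_width=12, slack=4)
Line 9: ['read', 'deep'] (min_width=9, slack=7)
Total lines: 9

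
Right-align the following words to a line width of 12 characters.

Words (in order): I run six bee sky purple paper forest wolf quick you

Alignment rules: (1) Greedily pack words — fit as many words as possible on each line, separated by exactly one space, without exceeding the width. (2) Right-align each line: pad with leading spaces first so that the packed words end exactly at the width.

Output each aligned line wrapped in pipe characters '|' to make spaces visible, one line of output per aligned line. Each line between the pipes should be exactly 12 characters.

Line 1: ['I', 'run', 'six'] (min_width=9, slack=3)
Line 2: ['bee', 'sky'] (min_width=7, slack=5)
Line 3: ['purple', 'paper'] (min_width=12, slack=0)
Line 4: ['forest', 'wolf'] (min_width=11, slack=1)
Line 5: ['quick', 'you'] (min_width=9, slack=3)

Answer: |   I run six|
|     bee sky|
|purple paper|
| forest wolf|
|   quick you|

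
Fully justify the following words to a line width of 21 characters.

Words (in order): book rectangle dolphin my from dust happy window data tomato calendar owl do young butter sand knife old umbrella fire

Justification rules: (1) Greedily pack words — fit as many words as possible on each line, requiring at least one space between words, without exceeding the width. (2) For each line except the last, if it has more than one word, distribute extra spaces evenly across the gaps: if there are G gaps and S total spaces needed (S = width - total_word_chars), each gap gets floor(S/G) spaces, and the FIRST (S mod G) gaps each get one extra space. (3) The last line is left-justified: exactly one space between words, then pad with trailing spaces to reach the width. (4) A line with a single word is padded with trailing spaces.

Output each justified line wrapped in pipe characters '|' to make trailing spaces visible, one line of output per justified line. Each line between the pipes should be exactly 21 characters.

Line 1: ['book', 'rectangle'] (min_width=14, slack=7)
Line 2: ['dolphin', 'my', 'from', 'dust'] (min_width=20, slack=1)
Line 3: ['happy', 'window', 'data'] (min_width=17, slack=4)
Line 4: ['tomato', 'calendar', 'owl'] (min_width=19, slack=2)
Line 5: ['do', 'young', 'butter', 'sand'] (min_width=20, slack=1)
Line 6: ['knife', 'old', 'umbrella'] (min_width=18, slack=3)
Line 7: ['fire'] (min_width=4, slack=17)

Answer: |book        rectangle|
|dolphin  my from dust|
|happy   window   data|
|tomato  calendar  owl|
|do  young butter sand|
|knife   old  umbrella|
|fire                 |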